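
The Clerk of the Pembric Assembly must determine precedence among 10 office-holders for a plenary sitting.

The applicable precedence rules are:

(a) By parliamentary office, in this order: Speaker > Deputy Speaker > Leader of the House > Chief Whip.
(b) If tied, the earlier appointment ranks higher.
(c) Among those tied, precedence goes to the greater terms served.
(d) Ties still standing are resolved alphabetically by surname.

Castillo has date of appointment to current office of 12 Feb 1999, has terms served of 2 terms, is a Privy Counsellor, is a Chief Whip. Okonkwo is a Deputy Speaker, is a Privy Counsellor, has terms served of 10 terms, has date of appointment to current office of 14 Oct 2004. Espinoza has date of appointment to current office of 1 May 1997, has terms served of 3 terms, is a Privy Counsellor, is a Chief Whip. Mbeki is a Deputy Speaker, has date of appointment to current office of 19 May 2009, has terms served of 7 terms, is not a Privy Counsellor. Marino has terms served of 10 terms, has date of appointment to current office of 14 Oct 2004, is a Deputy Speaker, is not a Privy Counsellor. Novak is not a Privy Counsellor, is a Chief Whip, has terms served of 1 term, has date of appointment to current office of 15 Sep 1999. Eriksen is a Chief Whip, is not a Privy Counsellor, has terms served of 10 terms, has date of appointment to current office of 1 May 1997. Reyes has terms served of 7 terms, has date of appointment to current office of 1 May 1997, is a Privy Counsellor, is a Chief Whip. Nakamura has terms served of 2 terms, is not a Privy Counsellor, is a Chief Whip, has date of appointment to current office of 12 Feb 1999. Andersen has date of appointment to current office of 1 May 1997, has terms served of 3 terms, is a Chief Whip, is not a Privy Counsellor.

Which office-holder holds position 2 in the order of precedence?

Okonkwo

By parliamentary office: Marino, Okonkwo and Mbeki (Deputy Speaker); then Eriksen, Reyes, Andersen, Espinoza, Castillo, Nakamura and Novak (Chief Whip).
Among Marino, Okonkwo and Mbeki, by date of appointment to current office (earlier first): Marino and Okonkwo (14 Oct 2004) before Mbeki (19 May 2009).
Marino and Okonkwo both have terms served 10 terms, so the next rule applies.
Among Marino and Okonkwo, alphabetically by surname: Marino before Okonkwo.
Among Eriksen, Reyes, Andersen, Espinoza, Castillo, Nakamura and Novak, by date of appointment to current office (earlier first): Eriksen, Reyes, Andersen and Espinoza (1 May 1997) before Castillo and Nakamura (12 Feb 1999) before Novak (15 Sep 1999).
Among Eriksen, Reyes, Andersen and Espinoza, by terms served (higher first): Eriksen (10 terms) before Reyes (7 terms) before Andersen and Espinoza (3 terms).
Among Andersen and Espinoza, alphabetically by surname: Andersen before Espinoza.
Castillo and Nakamura both have terms served 2 terms, so the next rule applies.
Among Castillo and Nakamura, alphabetically by surname: Castillo before Nakamura.
Order: Marino, Okonkwo, Mbeki, Eriksen, Reyes, Andersen, Espinoza, Castillo, Nakamura, Novak.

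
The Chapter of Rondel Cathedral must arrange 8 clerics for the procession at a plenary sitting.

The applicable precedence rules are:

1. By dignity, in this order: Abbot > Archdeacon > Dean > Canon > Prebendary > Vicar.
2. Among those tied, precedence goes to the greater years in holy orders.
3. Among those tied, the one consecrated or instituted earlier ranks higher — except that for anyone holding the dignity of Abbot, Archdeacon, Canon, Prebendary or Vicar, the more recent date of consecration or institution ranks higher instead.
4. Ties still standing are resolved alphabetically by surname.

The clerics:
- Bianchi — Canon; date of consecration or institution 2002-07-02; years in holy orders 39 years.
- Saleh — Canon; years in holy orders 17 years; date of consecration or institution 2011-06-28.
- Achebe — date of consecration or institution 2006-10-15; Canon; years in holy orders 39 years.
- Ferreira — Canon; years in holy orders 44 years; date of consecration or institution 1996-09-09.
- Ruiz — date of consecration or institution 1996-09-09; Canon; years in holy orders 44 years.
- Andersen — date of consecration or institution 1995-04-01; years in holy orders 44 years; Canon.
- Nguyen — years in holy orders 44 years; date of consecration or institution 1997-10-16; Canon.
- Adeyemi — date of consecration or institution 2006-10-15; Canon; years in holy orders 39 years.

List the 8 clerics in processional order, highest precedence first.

By dignity: Nguyen, Ferreira, Ruiz, Andersen, Achebe, Adeyemi, Bianchi and Saleh (Canon).
Among Nguyen, Ferreira, Ruiz, Andersen, Achebe, Adeyemi, Bianchi and Saleh, by years in holy orders (higher first): Nguyen, Ferreira, Ruiz and Andersen (44 years) before Achebe, Adeyemi and Bianchi (39 years) before Saleh (17 years).
Among Nguyen, Ferreira, Ruiz and Andersen, by date of consecration or institution (later first) (reversed rule for this group): Nguyen (1997-10-16) before Ferreira and Ruiz (1996-09-09) before Andersen (1995-04-01).
Among Ferreira and Ruiz, alphabetically by surname: Ferreira before Ruiz.
Among Achebe, Adeyemi and Bianchi, by date of consecration or institution (later first) (reversed rule for this group): Achebe and Adeyemi (2006-10-15) before Bianchi (2002-07-02).
Among Achebe and Adeyemi, alphabetically by surname: Achebe before Adeyemi.
Full order: Nguyen, Ferreira, Ruiz, Andersen, Achebe, Adeyemi, Bianchi, Saleh.

Nguyen, Ferreira, Ruiz, Andersen, Achebe, Adeyemi, Bianchi, Saleh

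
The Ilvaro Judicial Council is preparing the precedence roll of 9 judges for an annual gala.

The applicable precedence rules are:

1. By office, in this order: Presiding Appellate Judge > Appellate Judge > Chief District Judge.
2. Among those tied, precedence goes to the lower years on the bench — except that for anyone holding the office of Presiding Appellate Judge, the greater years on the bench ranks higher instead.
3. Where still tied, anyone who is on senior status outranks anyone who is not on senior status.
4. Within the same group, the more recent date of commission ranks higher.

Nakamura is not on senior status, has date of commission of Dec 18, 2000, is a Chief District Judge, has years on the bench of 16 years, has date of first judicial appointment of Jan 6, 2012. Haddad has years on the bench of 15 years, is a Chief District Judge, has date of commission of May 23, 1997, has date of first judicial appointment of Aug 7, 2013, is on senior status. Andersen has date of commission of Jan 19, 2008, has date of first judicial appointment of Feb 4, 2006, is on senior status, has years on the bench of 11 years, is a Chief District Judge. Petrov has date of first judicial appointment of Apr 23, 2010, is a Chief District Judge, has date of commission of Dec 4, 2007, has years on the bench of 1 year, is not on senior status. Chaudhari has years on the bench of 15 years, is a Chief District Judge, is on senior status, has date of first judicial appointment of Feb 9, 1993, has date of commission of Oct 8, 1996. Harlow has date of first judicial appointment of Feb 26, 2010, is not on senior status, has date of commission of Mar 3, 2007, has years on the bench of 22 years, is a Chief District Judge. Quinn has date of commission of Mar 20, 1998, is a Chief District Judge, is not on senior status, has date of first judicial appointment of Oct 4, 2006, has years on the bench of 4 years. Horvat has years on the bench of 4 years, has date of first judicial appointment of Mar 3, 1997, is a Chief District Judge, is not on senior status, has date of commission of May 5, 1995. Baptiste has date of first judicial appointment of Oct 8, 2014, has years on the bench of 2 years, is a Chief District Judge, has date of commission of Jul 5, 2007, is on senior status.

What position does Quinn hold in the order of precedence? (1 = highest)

By office: Petrov, Baptiste, Quinn, Horvat, Andersen, Haddad, Chaudhari, Nakamura and Harlow (Chief District Judge).
Among Petrov, Baptiste, Quinn, Horvat, Andersen, Haddad, Chaudhari, Nakamura and Harlow, by years on the bench (lower first): Petrov (1 year) before Baptiste (2 years) before Quinn and Horvat (4 years) before Andersen (11 years) before Haddad and Chaudhari (15 years) before Nakamura (16 years) before Harlow (22 years).
Quinn and Horvat are each not on senior status, so the next rule applies.
Among Quinn and Horvat, by date of commission (later first): Quinn (Mar 20, 1998) before Horvat (May 5, 1995).
Haddad and Chaudhari are each on senior status, so the next rule applies.
Among Haddad and Chaudhari, by date of commission (later first): Haddad (May 23, 1997) before Chaudhari (Oct 8, 1996).
Order: Petrov, Baptiste, Quinn, Horvat, Andersen, Haddad, Chaudhari, Nakamura, Harlow. So position 3.

3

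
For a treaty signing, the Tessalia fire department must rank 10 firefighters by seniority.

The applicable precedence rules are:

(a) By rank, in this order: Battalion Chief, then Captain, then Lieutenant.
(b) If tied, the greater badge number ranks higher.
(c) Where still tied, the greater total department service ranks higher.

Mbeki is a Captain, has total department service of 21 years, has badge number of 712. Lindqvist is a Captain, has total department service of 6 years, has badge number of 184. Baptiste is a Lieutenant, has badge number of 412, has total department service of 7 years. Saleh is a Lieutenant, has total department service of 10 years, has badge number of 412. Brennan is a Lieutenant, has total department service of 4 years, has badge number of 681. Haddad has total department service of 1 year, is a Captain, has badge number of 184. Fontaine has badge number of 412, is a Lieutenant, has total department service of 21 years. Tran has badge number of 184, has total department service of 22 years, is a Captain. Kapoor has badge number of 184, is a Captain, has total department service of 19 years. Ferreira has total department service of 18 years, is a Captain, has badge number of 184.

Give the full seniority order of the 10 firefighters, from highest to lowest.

By rank: Mbeki, Tran, Kapoor, Ferreira, Lindqvist and Haddad (Captain); then Brennan, Fontaine, Saleh and Baptiste (Lieutenant).
Among Mbeki, Tran, Kapoor, Ferreira, Lindqvist and Haddad, by badge number (higher first): Mbeki (712) before Tran, Kapoor, Ferreira, Lindqvist and Haddad (184).
Among Tran, Kapoor, Ferreira, Lindqvist and Haddad, by total department service (higher first): Tran (22 years) before Kapoor (19 years) before Ferreira (18 years) before Lindqvist (6 years) before Haddad (1 year).
Among Brennan, Fontaine, Saleh and Baptiste, by badge number (higher first): Brennan (681) before Fontaine, Saleh and Baptiste (412).
Among Fontaine, Saleh and Baptiste, by total department service (higher first): Fontaine (21 years) before Saleh (10 years) before Baptiste (7 years).
Full order: Mbeki, Tran, Kapoor, Ferreira, Lindqvist, Haddad, Brennan, Fontaine, Saleh, Baptiste.

Mbeki, Tran, Kapoor, Ferreira, Lindqvist, Haddad, Brennan, Fontaine, Saleh, Baptiste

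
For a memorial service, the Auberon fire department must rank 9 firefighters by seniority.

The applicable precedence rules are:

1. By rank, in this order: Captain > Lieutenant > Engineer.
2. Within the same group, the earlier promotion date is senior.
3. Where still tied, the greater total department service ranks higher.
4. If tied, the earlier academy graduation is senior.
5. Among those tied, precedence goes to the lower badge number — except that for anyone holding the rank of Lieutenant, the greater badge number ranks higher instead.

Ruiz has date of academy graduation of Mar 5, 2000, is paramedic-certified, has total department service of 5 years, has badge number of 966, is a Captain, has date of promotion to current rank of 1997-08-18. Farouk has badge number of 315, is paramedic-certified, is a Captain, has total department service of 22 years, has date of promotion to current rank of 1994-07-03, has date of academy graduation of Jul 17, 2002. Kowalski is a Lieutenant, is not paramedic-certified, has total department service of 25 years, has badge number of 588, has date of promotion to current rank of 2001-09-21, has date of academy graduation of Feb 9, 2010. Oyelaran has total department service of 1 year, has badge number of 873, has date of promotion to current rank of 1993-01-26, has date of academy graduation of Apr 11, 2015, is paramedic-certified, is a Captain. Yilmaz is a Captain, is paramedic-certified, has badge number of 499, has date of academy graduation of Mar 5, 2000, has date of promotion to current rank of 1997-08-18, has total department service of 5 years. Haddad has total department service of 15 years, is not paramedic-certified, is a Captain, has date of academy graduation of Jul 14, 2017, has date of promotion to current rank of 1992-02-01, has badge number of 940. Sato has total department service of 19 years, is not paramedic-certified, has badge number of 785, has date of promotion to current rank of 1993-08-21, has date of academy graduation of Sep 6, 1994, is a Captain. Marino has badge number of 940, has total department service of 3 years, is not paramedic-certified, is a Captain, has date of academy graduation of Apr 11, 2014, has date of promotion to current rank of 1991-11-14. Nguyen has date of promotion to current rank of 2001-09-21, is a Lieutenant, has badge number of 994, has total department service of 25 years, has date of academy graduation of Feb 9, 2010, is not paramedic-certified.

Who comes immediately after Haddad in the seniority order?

By rank: Marino, Haddad, Oyelaran, Sato, Farouk, Yilmaz and Ruiz (Captain); then Nguyen and Kowalski (Lieutenant).
Among Marino, Haddad, Oyelaran, Sato, Farouk, Yilmaz and Ruiz, by date of promotion to current rank (earlier first): Marino (1991-11-14) before Haddad (1992-02-01) before Oyelaran (1993-01-26) before Sato (1993-08-21) before Farouk (1994-07-03) before Yilmaz and Ruiz (1997-08-18).
Yilmaz and Ruiz both have total department service 5 years, so the next rule applies.
Yilmaz and Ruiz both have date of academy graduation Mar 5, 2000, so the next rule applies.
Among Yilmaz and Ruiz, by badge number (lower first): Yilmaz (499) before Ruiz (966).
Nguyen and Kowalski both have date of promotion to current rank 2001-09-21, so the next rule applies.
Nguyen and Kowalski both have total department service 25 years, so the next rule applies.
Nguyen and Kowalski both have date of academy graduation Feb 9, 2010, so the next rule applies.
Among Nguyen and Kowalski, by badge number (higher first) (reversed rule for this group): Nguyen (994) before Kowalski (588).
Order: Marino, Haddad, Oyelaran, Sato, Farouk, Yilmaz, Ruiz, Nguyen, Kowalski.

Oyelaran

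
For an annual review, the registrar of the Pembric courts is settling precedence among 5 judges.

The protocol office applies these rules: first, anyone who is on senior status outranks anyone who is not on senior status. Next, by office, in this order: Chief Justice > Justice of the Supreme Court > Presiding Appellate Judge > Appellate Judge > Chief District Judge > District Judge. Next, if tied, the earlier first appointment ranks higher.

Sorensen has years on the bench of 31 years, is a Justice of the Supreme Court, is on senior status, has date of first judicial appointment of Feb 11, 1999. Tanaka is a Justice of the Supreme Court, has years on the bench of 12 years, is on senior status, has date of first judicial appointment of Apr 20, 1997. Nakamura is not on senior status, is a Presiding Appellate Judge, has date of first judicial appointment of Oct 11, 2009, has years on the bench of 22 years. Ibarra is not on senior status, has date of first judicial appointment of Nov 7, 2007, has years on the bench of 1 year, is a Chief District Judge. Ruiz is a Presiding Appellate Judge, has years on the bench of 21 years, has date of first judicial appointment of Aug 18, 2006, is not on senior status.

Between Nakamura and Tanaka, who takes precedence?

Tanaka

By the first rule: Tanaka and Sorensen (both on senior status); then Ruiz, Nakamura and Ibarra (each not on senior status).
Tanaka and Sorensen are each Justice of the Supreme Court, so the next rule applies.
Among Tanaka and Sorensen, by date of first judicial appointment (earlier first): Tanaka (Apr 20, 1997) before Sorensen (Feb 11, 1999).
Among Ruiz, Nakamura and Ibarra, by office: Ruiz and Nakamura (Presiding Appellate Judge) before Ibarra (Chief District Judge).
Among Ruiz and Nakamura, by date of first judicial appointment (earlier first): Ruiz (Aug 18, 2006) before Nakamura (Oct 11, 2009).
So Tanaka takes precedence.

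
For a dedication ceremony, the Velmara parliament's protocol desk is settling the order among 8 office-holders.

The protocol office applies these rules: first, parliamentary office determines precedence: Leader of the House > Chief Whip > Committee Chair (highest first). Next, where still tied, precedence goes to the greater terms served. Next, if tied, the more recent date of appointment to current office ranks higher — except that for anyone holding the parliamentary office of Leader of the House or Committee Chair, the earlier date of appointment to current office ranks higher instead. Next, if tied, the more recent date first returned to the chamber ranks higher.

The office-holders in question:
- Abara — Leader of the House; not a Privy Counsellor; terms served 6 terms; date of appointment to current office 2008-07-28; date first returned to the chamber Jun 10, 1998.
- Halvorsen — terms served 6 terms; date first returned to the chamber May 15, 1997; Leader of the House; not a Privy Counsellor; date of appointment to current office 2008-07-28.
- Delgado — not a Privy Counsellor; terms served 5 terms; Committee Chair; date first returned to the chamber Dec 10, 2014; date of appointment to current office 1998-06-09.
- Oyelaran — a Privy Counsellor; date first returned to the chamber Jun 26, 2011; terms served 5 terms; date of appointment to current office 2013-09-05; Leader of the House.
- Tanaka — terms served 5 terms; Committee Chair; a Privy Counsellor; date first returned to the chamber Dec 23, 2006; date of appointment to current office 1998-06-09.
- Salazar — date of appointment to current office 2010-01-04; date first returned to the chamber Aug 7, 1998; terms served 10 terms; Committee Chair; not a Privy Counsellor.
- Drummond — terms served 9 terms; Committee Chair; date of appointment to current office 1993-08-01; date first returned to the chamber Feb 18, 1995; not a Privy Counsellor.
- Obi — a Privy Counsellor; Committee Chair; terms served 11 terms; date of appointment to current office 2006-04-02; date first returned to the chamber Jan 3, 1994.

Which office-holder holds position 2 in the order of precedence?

By parliamentary office: Abara, Halvorsen and Oyelaran (Leader of the House); then Obi, Salazar, Drummond, Delgado and Tanaka (Committee Chair).
Among Abara, Halvorsen and Oyelaran, by terms served (higher first): Abara and Halvorsen (6 terms) before Oyelaran (5 terms).
Abara and Halvorsen both have date of appointment to current office 2008-07-28, so the next rule applies.
Among Abara and Halvorsen, by date first returned to the chamber (later first): Abara (Jun 10, 1998) before Halvorsen (May 15, 1997).
Among Obi, Salazar, Drummond, Delgado and Tanaka, by terms served (higher first): Obi (11 terms) before Salazar (10 terms) before Drummond (9 terms) before Delgado and Tanaka (5 terms).
Delgado and Tanaka both have date of appointment to current office 1998-06-09, so the next rule applies.
Among Delgado and Tanaka, by date first returned to the chamber (later first): Delgado (Dec 10, 2014) before Tanaka (Dec 23, 2006).
Order: Abara, Halvorsen, Oyelaran, Obi, Salazar, Drummond, Delgado, Tanaka.

Halvorsen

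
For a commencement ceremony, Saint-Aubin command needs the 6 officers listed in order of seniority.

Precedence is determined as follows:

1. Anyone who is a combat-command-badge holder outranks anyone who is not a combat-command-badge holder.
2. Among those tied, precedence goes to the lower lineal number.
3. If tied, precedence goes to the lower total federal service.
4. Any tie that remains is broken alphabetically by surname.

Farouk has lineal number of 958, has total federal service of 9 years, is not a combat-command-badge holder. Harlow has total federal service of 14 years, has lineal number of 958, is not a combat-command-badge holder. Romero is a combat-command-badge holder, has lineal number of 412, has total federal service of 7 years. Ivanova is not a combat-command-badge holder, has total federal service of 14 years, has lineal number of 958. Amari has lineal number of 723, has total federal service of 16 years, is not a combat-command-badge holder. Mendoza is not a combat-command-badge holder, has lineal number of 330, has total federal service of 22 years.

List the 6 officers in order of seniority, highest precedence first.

Romero, Mendoza, Amari, Farouk, Harlow, Ivanova

By the first rule: Romero (a combat-command-badge holder); then Mendoza, Amari, Farouk, Harlow and Ivanova (each not a combat-command-badge holder).
Among Mendoza, Amari, Farouk, Harlow and Ivanova, by lineal number (lower first): Mendoza (330) before Amari (723) before Farouk, Harlow and Ivanova (958).
Among Farouk, Harlow and Ivanova, by total federal service (lower first): Farouk (9 years) before Harlow and Ivanova (14 years).
Among Harlow and Ivanova, alphabetically by surname: Harlow before Ivanova.
Full order: Romero, Mendoza, Amari, Farouk, Harlow, Ivanova.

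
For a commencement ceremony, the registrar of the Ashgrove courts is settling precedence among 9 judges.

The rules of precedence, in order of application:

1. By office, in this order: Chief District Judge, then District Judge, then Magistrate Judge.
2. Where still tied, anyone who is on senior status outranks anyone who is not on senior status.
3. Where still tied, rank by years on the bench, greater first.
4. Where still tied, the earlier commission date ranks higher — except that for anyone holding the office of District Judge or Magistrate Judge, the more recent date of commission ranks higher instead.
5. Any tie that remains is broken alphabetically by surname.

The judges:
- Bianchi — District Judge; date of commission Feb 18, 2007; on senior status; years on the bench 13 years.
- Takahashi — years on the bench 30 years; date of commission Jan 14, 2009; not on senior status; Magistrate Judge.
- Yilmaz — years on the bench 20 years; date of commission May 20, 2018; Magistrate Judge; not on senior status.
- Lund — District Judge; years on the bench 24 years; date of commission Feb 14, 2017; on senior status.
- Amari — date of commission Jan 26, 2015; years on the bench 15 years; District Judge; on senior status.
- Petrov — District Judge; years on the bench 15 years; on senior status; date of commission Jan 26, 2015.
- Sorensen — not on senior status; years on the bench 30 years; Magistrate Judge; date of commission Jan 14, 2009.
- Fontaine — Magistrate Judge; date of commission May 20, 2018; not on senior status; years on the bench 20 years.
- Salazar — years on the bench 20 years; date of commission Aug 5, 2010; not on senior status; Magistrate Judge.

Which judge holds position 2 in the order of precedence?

Amari

By office: Lund, Amari, Petrov and Bianchi (District Judge); then Sorensen, Takahashi, Fontaine, Yilmaz and Salazar (Magistrate Judge).
Lund, Amari, Petrov and Bianchi are each on senior status, so the next rule applies.
Among Lund, Amari, Petrov and Bianchi, by years on the bench (higher first): Lund (24 years) before Amari and Petrov (15 years) before Bianchi (13 years).
Amari and Petrov both have date of commission Jan 26, 2015, so the next rule applies.
Among Amari and Petrov, alphabetically by surname: Amari before Petrov.
Sorensen, Takahashi, Fontaine, Yilmaz and Salazar are each not on senior status, so the next rule applies.
Among Sorensen, Takahashi, Fontaine, Yilmaz and Salazar, by years on the bench (higher first): Sorensen and Takahashi (30 years) before Fontaine, Yilmaz and Salazar (20 years).
Sorensen and Takahashi both have date of commission Jan 14, 2009, so the next rule applies.
Among Sorensen and Takahashi, alphabetically by surname: Sorensen before Takahashi.
Among Fontaine, Yilmaz and Salazar, by date of commission (later first) (reversed rule for this group): Fontaine and Yilmaz (May 20, 2018) before Salazar (Aug 5, 2010).
Among Fontaine and Yilmaz, alphabetically by surname: Fontaine before Yilmaz.
Order: Lund, Amari, Petrov, Bianchi, Sorensen, Takahashi, Fontaine, Yilmaz, Salazar.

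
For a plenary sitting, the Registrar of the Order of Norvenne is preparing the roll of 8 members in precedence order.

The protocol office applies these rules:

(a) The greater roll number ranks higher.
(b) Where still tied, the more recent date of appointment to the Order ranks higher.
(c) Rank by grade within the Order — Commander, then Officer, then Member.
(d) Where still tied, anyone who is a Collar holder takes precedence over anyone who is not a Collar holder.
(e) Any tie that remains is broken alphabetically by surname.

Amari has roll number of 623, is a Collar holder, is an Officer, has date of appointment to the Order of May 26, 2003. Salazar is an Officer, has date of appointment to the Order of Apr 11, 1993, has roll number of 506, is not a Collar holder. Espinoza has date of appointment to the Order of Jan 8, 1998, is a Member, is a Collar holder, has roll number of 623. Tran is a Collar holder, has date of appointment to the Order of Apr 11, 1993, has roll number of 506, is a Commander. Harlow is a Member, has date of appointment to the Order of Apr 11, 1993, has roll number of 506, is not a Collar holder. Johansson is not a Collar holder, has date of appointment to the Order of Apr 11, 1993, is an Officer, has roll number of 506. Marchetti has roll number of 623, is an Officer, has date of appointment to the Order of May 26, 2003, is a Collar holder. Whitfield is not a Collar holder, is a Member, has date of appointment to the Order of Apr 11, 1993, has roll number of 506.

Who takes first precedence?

Amari

By roll number (higher first): Amari, Marchetti and Espinoza (each 623); then Tran, Johansson, Salazar, Harlow and Whitfield (each 506).
Among Amari, Marchetti and Espinoza, by date of appointment to the Order (later first): Amari and Marchetti (May 26, 2003) before Espinoza (Jan 8, 1998).
Amari and Marchetti are each Officer, so the next rule applies.
Amari and Marchetti are each a Collar holder, so the next rule applies.
Among Amari and Marchetti, alphabetically by surname: Amari before Marchetti.
Tran, Johansson, Salazar, Harlow and Whitfield all have date of appointment to the Order Apr 11, 1993, so the next rule applies.
Among Tran, Johansson, Salazar, Harlow and Whitfield, by grade within the Order: Tran (Commander) before Johansson and Salazar (Officer) before Harlow and Whitfield (Member).
Johansson and Salazar are each not a Collar holder, so the next rule applies.
Among Johansson and Salazar, alphabetically by surname: Johansson before Salazar.
Harlow and Whitfield are each not a Collar holder, so the next rule applies.
Among Harlow and Whitfield, alphabetically by surname: Harlow before Whitfield.
Order: Amari, Marchetti, Espinoza, Tran, Johansson, Salazar, Harlow, Whitfield.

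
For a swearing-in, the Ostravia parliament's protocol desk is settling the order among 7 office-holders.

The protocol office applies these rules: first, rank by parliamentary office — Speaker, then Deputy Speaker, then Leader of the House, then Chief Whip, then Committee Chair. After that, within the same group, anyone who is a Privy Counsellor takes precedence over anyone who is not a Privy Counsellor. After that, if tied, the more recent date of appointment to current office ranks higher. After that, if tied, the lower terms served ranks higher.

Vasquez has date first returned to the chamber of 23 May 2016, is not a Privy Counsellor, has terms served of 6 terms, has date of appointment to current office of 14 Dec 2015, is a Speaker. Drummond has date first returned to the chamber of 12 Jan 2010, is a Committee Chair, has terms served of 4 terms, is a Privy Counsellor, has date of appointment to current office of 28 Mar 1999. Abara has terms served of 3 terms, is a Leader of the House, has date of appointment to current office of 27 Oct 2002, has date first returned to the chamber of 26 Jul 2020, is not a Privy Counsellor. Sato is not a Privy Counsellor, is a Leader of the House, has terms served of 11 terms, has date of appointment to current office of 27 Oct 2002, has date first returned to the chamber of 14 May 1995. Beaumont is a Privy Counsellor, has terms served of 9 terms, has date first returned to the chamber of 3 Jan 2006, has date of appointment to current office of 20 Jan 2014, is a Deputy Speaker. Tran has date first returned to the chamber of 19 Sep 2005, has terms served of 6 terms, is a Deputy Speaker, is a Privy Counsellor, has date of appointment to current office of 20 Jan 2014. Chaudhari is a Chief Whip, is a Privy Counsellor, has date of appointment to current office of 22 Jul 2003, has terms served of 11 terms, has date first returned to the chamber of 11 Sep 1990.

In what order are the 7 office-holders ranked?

Vasquez, Tran, Beaumont, Abara, Sato, Chaudhari, Drummond

By parliamentary office: Vasquez (Speaker); then Tran and Beaumont (Deputy Speaker); then Abara and Sato (Leader of the House); then Chaudhari (Chief Whip); then Drummond (Committee Chair).
Tran and Beaumont are each a Privy Counsellor, so the next rule applies.
Tran and Beaumont both have date of appointment to current office 20 Jan 2014, so the next rule applies.
Among Tran and Beaumont, by terms served (lower first): Tran (6 terms) before Beaumont (9 terms).
Abara and Sato are each not a Privy Counsellor, so the next rule applies.
Abara and Sato both have date of appointment to current office 27 Oct 2002, so the next rule applies.
Among Abara and Sato, by terms served (lower first): Abara (3 terms) before Sato (11 terms).
Full order: Vasquez, Tran, Beaumont, Abara, Sato, Chaudhari, Drummond.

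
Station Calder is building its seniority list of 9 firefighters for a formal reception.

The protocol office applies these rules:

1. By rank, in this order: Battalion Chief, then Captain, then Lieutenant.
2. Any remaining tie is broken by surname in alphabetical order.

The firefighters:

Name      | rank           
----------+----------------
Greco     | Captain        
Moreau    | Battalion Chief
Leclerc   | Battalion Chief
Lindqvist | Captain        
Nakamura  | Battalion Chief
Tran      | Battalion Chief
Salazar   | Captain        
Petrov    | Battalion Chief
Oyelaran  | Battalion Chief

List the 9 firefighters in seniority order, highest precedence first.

By rank: Leclerc, Moreau, Nakamura, Oyelaran, Petrov and Tran (Battalion Chief); then Greco, Lindqvist and Salazar (Captain).
Among Leclerc, Moreau, Nakamura, Oyelaran, Petrov and Tran, alphabetically by surname: Leclerc before Moreau before Nakamura before Oyelaran before Petrov before Tran.
Among Greco, Lindqvist and Salazar, alphabetically by surname: Greco before Lindqvist before Salazar.
Full order: Leclerc, Moreau, Nakamura, Oyelaran, Petrov, Tran, Greco, Lindqvist, Salazar.

Leclerc, Moreau, Nakamura, Oyelaran, Petrov, Tran, Greco, Lindqvist, Salazar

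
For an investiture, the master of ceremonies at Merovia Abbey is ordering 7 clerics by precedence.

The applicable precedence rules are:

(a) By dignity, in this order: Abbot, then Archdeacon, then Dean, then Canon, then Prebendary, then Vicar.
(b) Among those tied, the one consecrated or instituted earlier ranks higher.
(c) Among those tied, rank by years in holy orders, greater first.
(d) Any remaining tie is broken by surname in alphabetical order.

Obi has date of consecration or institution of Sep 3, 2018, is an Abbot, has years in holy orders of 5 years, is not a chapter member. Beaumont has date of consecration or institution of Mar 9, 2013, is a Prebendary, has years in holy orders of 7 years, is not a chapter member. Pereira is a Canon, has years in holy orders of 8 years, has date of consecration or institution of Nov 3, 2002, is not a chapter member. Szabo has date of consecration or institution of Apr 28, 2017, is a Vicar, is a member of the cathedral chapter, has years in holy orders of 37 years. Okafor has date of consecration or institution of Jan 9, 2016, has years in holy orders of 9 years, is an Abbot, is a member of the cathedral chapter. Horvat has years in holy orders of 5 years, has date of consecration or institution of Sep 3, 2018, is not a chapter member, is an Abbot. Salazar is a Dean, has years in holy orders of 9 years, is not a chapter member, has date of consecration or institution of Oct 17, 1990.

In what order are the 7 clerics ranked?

Okafor, Horvat, Obi, Salazar, Pereira, Beaumont, Szabo

By dignity: Okafor, Horvat and Obi (Abbot); then Salazar (Dean); then Pereira (Canon); then Beaumont (Prebendary); then Szabo (Vicar).
Among Okafor, Horvat and Obi, by date of consecration or institution (earlier first): Okafor (Jan 9, 2016) before Horvat and Obi (Sep 3, 2018).
Horvat and Obi both have years in holy orders 5 years, so the next rule applies.
Among Horvat and Obi, alphabetically by surname: Horvat before Obi.
Full order: Okafor, Horvat, Obi, Salazar, Pereira, Beaumont, Szabo.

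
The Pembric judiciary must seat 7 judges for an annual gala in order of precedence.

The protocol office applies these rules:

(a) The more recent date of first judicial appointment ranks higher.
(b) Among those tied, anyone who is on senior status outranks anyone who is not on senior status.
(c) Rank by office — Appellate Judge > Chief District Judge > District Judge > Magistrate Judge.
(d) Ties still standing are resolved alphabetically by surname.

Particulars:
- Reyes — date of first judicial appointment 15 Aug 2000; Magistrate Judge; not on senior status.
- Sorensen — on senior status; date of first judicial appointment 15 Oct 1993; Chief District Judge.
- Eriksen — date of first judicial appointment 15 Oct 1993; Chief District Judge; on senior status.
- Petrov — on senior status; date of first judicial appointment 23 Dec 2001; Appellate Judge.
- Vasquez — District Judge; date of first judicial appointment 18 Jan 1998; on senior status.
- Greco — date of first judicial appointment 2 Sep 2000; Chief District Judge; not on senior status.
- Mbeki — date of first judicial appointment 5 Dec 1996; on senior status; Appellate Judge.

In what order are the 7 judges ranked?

By date of first judicial appointment (later first): Petrov (23 Dec 2001); then Greco (2 Sep 2000); then Reyes (15 Aug 2000); then Vasquez (18 Jan 1998); then Mbeki (5 Dec 1996); then Eriksen and Sorensen (both 15 Oct 1993).
Eriksen and Sorensen are each on senior status, so the next rule applies.
Eriksen and Sorensen are each Chief District Judge, so the next rule applies.
Among Eriksen and Sorensen, alphabetically by surname: Eriksen before Sorensen.
Full order: Petrov, Greco, Reyes, Vasquez, Mbeki, Eriksen, Sorensen.

Petrov, Greco, Reyes, Vasquez, Mbeki, Eriksen, Sorensen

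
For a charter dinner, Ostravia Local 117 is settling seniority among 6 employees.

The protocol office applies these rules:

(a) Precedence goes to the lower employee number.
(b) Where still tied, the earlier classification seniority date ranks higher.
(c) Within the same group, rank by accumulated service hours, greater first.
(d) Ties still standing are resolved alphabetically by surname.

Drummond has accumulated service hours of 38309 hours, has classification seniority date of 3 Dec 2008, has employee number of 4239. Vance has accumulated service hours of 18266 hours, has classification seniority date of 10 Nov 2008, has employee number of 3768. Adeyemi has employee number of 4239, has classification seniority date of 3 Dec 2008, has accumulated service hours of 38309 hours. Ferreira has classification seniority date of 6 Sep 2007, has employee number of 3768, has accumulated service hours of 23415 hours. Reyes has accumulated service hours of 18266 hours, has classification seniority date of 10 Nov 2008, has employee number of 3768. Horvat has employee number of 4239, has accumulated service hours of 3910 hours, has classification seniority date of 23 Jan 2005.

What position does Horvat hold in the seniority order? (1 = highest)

4

By employee number (lower first): Ferreira, Reyes and Vance (each 3768); then Horvat, Adeyemi and Drummond (each 4239).
Among Ferreira, Reyes and Vance, by classification seniority date (earlier first): Ferreira (6 Sep 2007) before Reyes and Vance (10 Nov 2008).
Reyes and Vance both have accumulated service hours 18266 hours, so the next rule applies.
Among Reyes and Vance, alphabetically by surname: Reyes before Vance.
Among Horvat, Adeyemi and Drummond, by classification seniority date (earlier first): Horvat (23 Jan 2005) before Adeyemi and Drummond (3 Dec 2008).
Adeyemi and Drummond both have accumulated service hours 38309 hours, so the next rule applies.
Among Adeyemi and Drummond, alphabetically by surname: Adeyemi before Drummond.
Order: Ferreira, Reyes, Vance, Horvat, Adeyemi, Drummond. So position 4.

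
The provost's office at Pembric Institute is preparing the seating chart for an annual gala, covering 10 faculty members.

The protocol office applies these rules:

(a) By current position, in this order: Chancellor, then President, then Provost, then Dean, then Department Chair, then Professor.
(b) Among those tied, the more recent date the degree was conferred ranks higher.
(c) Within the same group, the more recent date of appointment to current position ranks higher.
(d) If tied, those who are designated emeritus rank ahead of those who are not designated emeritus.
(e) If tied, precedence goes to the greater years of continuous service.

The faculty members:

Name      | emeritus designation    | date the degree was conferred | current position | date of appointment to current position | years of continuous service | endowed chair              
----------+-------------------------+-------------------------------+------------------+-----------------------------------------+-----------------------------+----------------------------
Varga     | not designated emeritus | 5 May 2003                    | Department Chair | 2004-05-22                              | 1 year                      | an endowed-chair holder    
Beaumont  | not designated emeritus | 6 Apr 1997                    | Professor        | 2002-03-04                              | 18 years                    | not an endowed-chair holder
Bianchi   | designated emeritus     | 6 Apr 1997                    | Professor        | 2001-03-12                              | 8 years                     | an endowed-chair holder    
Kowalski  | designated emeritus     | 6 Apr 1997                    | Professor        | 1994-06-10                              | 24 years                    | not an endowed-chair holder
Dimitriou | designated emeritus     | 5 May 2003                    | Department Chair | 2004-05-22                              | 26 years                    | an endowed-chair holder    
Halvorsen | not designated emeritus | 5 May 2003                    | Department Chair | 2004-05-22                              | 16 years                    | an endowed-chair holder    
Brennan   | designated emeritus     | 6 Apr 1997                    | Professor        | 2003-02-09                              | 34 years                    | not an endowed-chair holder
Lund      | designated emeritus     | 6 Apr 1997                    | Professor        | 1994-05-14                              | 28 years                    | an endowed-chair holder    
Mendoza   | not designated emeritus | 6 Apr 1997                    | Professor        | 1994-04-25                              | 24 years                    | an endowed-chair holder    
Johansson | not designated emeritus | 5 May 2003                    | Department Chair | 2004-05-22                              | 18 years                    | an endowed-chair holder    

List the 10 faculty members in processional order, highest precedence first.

Dimitriou, Johansson, Halvorsen, Varga, Brennan, Beaumont, Bianchi, Kowalski, Lund, Mendoza

By current position: Dimitriou, Johansson, Halvorsen and Varga (Department Chair); then Brennan, Beaumont, Bianchi, Kowalski, Lund and Mendoza (Professor).
Dimitriou, Johansson, Halvorsen and Varga all have date the degree was conferred 5 May 2003, so the next rule applies.
Dimitriou, Johansson, Halvorsen and Varga all have date of appointment to current position 2004-05-22, so the next rule applies.
Among Dimitriou, Johansson, Halvorsen and Varga, designated emeritus before not designated emeritus: Dimitriou (designated emeritus) before Johansson, Halvorsen and Varga (not designated emeritus).
Among Johansson, Halvorsen and Varga, by years of continuous service (higher first): Johansson (18 years) before Halvorsen (16 years) before Varga (1 year).
Brennan, Beaumont, Bianchi, Kowalski, Lund and Mendoza all have date the degree was conferred 6 Apr 1997, so the next rule applies.
Among Brennan, Beaumont, Bianchi, Kowalski, Lund and Mendoza, by date of appointment to current position (later first): Brennan (2003-02-09) before Beaumont (2002-03-04) before Bianchi (2001-03-12) before Kowalski (1994-06-10) before Lund (1994-05-14) before Mendoza (1994-04-25).
Full order: Dimitriou, Johansson, Halvorsen, Varga, Brennan, Beaumont, Bianchi, Kowalski, Lund, Mendoza.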